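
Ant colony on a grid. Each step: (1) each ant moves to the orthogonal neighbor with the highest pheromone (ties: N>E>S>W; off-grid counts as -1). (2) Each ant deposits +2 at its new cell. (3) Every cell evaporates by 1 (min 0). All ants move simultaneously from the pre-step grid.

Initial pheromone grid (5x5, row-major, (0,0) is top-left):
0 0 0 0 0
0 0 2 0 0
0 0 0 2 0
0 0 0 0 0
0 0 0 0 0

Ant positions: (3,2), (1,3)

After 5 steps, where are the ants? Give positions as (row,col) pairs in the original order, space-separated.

Step 1: ant0:(3,2)->N->(2,2) | ant1:(1,3)->S->(2,3)
  grid max=3 at (2,3)
Step 2: ant0:(2,2)->E->(2,3) | ant1:(2,3)->W->(2,2)
  grid max=4 at (2,3)
Step 3: ant0:(2,3)->W->(2,2) | ant1:(2,2)->E->(2,3)
  grid max=5 at (2,3)
Step 4: ant0:(2,2)->E->(2,3) | ant1:(2,3)->W->(2,2)
  grid max=6 at (2,3)
Step 5: ant0:(2,3)->W->(2,2) | ant1:(2,2)->E->(2,3)
  grid max=7 at (2,3)

(2,2) (2,3)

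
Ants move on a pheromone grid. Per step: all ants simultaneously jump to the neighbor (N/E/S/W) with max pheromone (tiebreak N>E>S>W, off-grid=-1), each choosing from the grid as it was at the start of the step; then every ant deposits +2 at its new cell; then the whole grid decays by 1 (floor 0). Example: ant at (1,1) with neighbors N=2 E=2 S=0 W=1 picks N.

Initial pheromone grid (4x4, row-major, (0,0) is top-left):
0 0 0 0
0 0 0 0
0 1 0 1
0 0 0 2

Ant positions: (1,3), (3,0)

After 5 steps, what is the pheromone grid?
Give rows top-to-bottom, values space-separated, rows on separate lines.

After step 1: ants at (2,3),(2,0)
  0 0 0 0
  0 0 0 0
  1 0 0 2
  0 0 0 1
After step 2: ants at (3,3),(1,0)
  0 0 0 0
  1 0 0 0
  0 0 0 1
  0 0 0 2
After step 3: ants at (2,3),(0,0)
  1 0 0 0
  0 0 0 0
  0 0 0 2
  0 0 0 1
After step 4: ants at (3,3),(0,1)
  0 1 0 0
  0 0 0 0
  0 0 0 1
  0 0 0 2
After step 5: ants at (2,3),(0,2)
  0 0 1 0
  0 0 0 0
  0 0 0 2
  0 0 0 1

0 0 1 0
0 0 0 0
0 0 0 2
0 0 0 1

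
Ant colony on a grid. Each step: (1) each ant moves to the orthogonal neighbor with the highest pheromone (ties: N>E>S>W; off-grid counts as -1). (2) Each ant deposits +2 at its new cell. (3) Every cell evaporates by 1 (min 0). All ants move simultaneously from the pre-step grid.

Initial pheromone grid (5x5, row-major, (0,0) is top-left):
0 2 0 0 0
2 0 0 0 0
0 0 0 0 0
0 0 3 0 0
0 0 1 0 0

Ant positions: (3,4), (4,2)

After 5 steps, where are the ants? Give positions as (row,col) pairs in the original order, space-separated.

Step 1: ant0:(3,4)->N->(2,4) | ant1:(4,2)->N->(3,2)
  grid max=4 at (3,2)
Step 2: ant0:(2,4)->N->(1,4) | ant1:(3,2)->N->(2,2)
  grid max=3 at (3,2)
Step 3: ant0:(1,4)->N->(0,4) | ant1:(2,2)->S->(3,2)
  grid max=4 at (3,2)
Step 4: ant0:(0,4)->S->(1,4) | ant1:(3,2)->N->(2,2)
  grid max=3 at (3,2)
Step 5: ant0:(1,4)->N->(0,4) | ant1:(2,2)->S->(3,2)
  grid max=4 at (3,2)

(0,4) (3,2)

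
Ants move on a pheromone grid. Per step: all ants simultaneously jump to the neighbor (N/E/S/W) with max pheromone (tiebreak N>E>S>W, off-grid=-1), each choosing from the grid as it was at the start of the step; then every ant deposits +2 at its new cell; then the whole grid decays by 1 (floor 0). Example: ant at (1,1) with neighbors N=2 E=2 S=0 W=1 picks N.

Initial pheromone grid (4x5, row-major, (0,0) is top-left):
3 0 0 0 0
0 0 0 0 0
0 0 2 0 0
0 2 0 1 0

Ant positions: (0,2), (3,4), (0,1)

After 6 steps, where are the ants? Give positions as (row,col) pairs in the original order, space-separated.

Step 1: ant0:(0,2)->E->(0,3) | ant1:(3,4)->W->(3,3) | ant2:(0,1)->W->(0,0)
  grid max=4 at (0,0)
Step 2: ant0:(0,3)->E->(0,4) | ant1:(3,3)->N->(2,3) | ant2:(0,0)->E->(0,1)
  grid max=3 at (0,0)
Step 3: ant0:(0,4)->S->(1,4) | ant1:(2,3)->S->(3,3) | ant2:(0,1)->W->(0,0)
  grid max=4 at (0,0)
Step 4: ant0:(1,4)->N->(0,4) | ant1:(3,3)->N->(2,3) | ant2:(0,0)->E->(0,1)
  grid max=3 at (0,0)
Step 5: ant0:(0,4)->S->(1,4) | ant1:(2,3)->S->(3,3) | ant2:(0,1)->W->(0,0)
  grid max=4 at (0,0)
Step 6: ant0:(1,4)->N->(0,4) | ant1:(3,3)->N->(2,3) | ant2:(0,0)->E->(0,1)
  grid max=3 at (0,0)

(0,4) (2,3) (0,1)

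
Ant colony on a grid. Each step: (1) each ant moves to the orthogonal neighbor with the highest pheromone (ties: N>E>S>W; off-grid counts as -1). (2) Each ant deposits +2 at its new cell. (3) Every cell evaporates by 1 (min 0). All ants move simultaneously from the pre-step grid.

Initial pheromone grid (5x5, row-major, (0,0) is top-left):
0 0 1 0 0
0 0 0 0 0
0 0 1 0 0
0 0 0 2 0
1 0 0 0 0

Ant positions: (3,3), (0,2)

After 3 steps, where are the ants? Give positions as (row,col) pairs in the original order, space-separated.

Step 1: ant0:(3,3)->N->(2,3) | ant1:(0,2)->E->(0,3)
  grid max=1 at (0,3)
Step 2: ant0:(2,3)->S->(3,3) | ant1:(0,3)->E->(0,4)
  grid max=2 at (3,3)
Step 3: ant0:(3,3)->N->(2,3) | ant1:(0,4)->S->(1,4)
  grid max=1 at (1,4)

(2,3) (1,4)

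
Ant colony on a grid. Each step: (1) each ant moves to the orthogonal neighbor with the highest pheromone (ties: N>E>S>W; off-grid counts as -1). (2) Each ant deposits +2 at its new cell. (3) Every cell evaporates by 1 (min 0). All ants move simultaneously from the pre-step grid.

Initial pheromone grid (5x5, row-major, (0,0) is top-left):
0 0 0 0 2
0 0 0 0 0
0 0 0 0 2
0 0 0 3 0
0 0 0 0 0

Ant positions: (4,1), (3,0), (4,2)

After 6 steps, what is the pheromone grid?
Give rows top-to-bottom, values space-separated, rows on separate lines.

After step 1: ants at (3,1),(2,0),(3,2)
  0 0 0 0 1
  0 0 0 0 0
  1 0 0 0 1
  0 1 1 2 0
  0 0 0 0 0
After step 2: ants at (3,2),(1,0),(3,3)
  0 0 0 0 0
  1 0 0 0 0
  0 0 0 0 0
  0 0 2 3 0
  0 0 0 0 0
After step 3: ants at (3,3),(0,0),(3,2)
  1 0 0 0 0
  0 0 0 0 0
  0 0 0 0 0
  0 0 3 4 0
  0 0 0 0 0
After step 4: ants at (3,2),(0,1),(3,3)
  0 1 0 0 0
  0 0 0 0 0
  0 0 0 0 0
  0 0 4 5 0
  0 0 0 0 0
After step 5: ants at (3,3),(0,2),(3,2)
  0 0 1 0 0
  0 0 0 0 0
  0 0 0 0 0
  0 0 5 6 0
  0 0 0 0 0
After step 6: ants at (3,2),(0,3),(3,3)
  0 0 0 1 0
  0 0 0 0 0
  0 0 0 0 0
  0 0 6 7 0
  0 0 0 0 0

0 0 0 1 0
0 0 0 0 0
0 0 0 0 0
0 0 6 7 0
0 0 0 0 0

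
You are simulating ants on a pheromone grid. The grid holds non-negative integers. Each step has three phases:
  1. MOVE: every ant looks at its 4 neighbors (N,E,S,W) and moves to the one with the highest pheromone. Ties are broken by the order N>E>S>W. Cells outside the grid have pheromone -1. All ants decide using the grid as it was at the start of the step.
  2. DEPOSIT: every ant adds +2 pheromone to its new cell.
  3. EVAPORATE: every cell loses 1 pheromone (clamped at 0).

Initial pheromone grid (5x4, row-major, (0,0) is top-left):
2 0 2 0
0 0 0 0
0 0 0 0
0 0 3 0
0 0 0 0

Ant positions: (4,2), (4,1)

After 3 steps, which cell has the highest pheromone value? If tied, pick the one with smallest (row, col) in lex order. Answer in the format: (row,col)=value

Step 1: ant0:(4,2)->N->(3,2) | ant1:(4,1)->N->(3,1)
  grid max=4 at (3,2)
Step 2: ant0:(3,2)->W->(3,1) | ant1:(3,1)->E->(3,2)
  grid max=5 at (3,2)
Step 3: ant0:(3,1)->E->(3,2) | ant1:(3,2)->W->(3,1)
  grid max=6 at (3,2)
Final grid:
  0 0 0 0
  0 0 0 0
  0 0 0 0
  0 3 6 0
  0 0 0 0
Max pheromone 6 at (3,2)

Answer: (3,2)=6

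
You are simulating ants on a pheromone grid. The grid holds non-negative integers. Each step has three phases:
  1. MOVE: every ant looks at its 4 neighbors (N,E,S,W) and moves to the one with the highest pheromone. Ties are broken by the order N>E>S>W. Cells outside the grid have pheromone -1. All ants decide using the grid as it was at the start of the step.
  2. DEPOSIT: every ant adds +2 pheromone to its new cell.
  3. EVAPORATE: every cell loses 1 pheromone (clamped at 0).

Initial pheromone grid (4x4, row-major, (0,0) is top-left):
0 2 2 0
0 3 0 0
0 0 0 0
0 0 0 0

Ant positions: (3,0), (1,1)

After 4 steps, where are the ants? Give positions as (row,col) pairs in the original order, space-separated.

Step 1: ant0:(3,0)->N->(2,0) | ant1:(1,1)->N->(0,1)
  grid max=3 at (0,1)
Step 2: ant0:(2,0)->N->(1,0) | ant1:(0,1)->S->(1,1)
  grid max=3 at (1,1)
Step 3: ant0:(1,0)->E->(1,1) | ant1:(1,1)->N->(0,1)
  grid max=4 at (1,1)
Step 4: ant0:(1,1)->N->(0,1) | ant1:(0,1)->S->(1,1)
  grid max=5 at (1,1)

(0,1) (1,1)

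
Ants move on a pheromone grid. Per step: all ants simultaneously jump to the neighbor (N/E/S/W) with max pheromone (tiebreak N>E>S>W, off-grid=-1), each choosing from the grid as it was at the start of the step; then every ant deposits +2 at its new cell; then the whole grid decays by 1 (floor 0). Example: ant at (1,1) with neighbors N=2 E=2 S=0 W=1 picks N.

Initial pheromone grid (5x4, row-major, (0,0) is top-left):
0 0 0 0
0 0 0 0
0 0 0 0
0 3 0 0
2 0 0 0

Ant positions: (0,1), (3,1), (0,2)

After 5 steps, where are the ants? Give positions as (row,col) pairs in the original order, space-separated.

Step 1: ant0:(0,1)->E->(0,2) | ant1:(3,1)->N->(2,1) | ant2:(0,2)->E->(0,3)
  grid max=2 at (3,1)
Step 2: ant0:(0,2)->E->(0,3) | ant1:(2,1)->S->(3,1) | ant2:(0,3)->W->(0,2)
  grid max=3 at (3,1)
Step 3: ant0:(0,3)->W->(0,2) | ant1:(3,1)->N->(2,1) | ant2:(0,2)->E->(0,3)
  grid max=3 at (0,2)
Step 4: ant0:(0,2)->E->(0,3) | ant1:(2,1)->S->(3,1) | ant2:(0,3)->W->(0,2)
  grid max=4 at (0,2)
Step 5: ant0:(0,3)->W->(0,2) | ant1:(3,1)->N->(2,1) | ant2:(0,2)->E->(0,3)
  grid max=5 at (0,2)

(0,2) (2,1) (0,3)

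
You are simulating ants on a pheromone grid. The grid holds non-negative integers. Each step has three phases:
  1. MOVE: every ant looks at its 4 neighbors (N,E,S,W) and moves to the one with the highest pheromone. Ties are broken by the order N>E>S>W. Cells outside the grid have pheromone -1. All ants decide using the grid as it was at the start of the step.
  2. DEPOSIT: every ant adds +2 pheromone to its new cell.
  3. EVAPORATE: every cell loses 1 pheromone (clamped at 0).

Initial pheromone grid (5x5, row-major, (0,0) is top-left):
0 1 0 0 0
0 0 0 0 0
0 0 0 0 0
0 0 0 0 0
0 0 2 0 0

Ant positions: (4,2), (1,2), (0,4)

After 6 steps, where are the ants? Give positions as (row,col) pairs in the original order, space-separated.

Step 1: ant0:(4,2)->N->(3,2) | ant1:(1,2)->N->(0,2) | ant2:(0,4)->S->(1,4)
  grid max=1 at (0,2)
Step 2: ant0:(3,2)->S->(4,2) | ant1:(0,2)->E->(0,3) | ant2:(1,4)->N->(0,4)
  grid max=2 at (4,2)
Step 3: ant0:(4,2)->N->(3,2) | ant1:(0,3)->E->(0,4) | ant2:(0,4)->W->(0,3)
  grid max=2 at (0,3)
Step 4: ant0:(3,2)->S->(4,2) | ant1:(0,4)->W->(0,3) | ant2:(0,3)->E->(0,4)
  grid max=3 at (0,3)
Step 5: ant0:(4,2)->N->(3,2) | ant1:(0,3)->E->(0,4) | ant2:(0,4)->W->(0,3)
  grid max=4 at (0,3)
Step 6: ant0:(3,2)->S->(4,2) | ant1:(0,4)->W->(0,3) | ant2:(0,3)->E->(0,4)
  grid max=5 at (0,3)

(4,2) (0,3) (0,4)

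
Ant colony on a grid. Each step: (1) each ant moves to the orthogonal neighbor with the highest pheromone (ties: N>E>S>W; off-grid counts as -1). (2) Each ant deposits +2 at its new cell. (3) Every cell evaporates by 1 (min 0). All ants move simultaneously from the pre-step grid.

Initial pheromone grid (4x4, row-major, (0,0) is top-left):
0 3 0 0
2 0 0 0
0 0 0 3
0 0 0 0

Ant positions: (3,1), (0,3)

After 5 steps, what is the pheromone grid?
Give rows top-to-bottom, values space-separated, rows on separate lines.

After step 1: ants at (2,1),(1,3)
  0 2 0 0
  1 0 0 1
  0 1 0 2
  0 0 0 0
After step 2: ants at (1,1),(2,3)
  0 1 0 0
  0 1 0 0
  0 0 0 3
  0 0 0 0
After step 3: ants at (0,1),(1,3)
  0 2 0 0
  0 0 0 1
  0 0 0 2
  0 0 0 0
After step 4: ants at (0,2),(2,3)
  0 1 1 0
  0 0 0 0
  0 0 0 3
  0 0 0 0
After step 5: ants at (0,1),(1,3)
  0 2 0 0
  0 0 0 1
  0 0 0 2
  0 0 0 0

0 2 0 0
0 0 0 1
0 0 0 2
0 0 0 0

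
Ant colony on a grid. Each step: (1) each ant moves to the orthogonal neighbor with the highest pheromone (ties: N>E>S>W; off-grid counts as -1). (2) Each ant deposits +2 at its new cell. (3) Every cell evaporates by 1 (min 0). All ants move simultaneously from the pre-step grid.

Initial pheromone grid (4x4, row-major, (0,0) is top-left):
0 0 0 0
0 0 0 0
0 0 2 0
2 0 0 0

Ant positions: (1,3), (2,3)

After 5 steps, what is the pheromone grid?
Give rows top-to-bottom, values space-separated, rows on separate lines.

After step 1: ants at (0,3),(2,2)
  0 0 0 1
  0 0 0 0
  0 0 3 0
  1 0 0 0
After step 2: ants at (1,3),(1,2)
  0 0 0 0
  0 0 1 1
  0 0 2 0
  0 0 0 0
After step 3: ants at (1,2),(2,2)
  0 0 0 0
  0 0 2 0
  0 0 3 0
  0 0 0 0
After step 4: ants at (2,2),(1,2)
  0 0 0 0
  0 0 3 0
  0 0 4 0
  0 0 0 0
After step 5: ants at (1,2),(2,2)
  0 0 0 0
  0 0 4 0
  0 0 5 0
  0 0 0 0

0 0 0 0
0 0 4 0
0 0 5 0
0 0 0 0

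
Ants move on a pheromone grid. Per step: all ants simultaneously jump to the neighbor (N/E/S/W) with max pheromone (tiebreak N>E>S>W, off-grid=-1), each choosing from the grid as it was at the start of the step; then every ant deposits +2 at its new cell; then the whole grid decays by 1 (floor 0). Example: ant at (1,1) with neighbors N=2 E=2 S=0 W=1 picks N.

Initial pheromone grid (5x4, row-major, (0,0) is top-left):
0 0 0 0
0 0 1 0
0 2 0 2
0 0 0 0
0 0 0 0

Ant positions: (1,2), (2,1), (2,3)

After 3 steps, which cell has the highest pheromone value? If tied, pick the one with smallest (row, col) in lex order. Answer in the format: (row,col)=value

Step 1: ant0:(1,2)->N->(0,2) | ant1:(2,1)->N->(1,1) | ant2:(2,3)->N->(1,3)
  grid max=1 at (0,2)
Step 2: ant0:(0,2)->E->(0,3) | ant1:(1,1)->S->(2,1) | ant2:(1,3)->S->(2,3)
  grid max=2 at (2,1)
Step 3: ant0:(0,3)->S->(1,3) | ant1:(2,1)->N->(1,1) | ant2:(2,3)->N->(1,3)
  grid max=3 at (1,3)
Final grid:
  0 0 0 0
  0 1 0 3
  0 1 0 1
  0 0 0 0
  0 0 0 0
Max pheromone 3 at (1,3)

Answer: (1,3)=3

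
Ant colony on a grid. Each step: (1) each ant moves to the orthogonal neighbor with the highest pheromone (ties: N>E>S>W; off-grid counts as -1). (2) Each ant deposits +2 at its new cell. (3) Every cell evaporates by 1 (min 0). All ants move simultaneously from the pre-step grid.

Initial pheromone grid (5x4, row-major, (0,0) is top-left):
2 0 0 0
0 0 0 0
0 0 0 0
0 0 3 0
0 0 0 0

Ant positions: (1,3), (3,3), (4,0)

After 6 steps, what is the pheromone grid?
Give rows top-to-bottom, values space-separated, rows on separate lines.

After step 1: ants at (0,3),(3,2),(3,0)
  1 0 0 1
  0 0 0 0
  0 0 0 0
  1 0 4 0
  0 0 0 0
After step 2: ants at (1,3),(2,2),(2,0)
  0 0 0 0
  0 0 0 1
  1 0 1 0
  0 0 3 0
  0 0 0 0
After step 3: ants at (0,3),(3,2),(1,0)
  0 0 0 1
  1 0 0 0
  0 0 0 0
  0 0 4 0
  0 0 0 0
After step 4: ants at (1,3),(2,2),(0,0)
  1 0 0 0
  0 0 0 1
  0 0 1 0
  0 0 3 0
  0 0 0 0
After step 5: ants at (0,3),(3,2),(0,1)
  0 1 0 1
  0 0 0 0
  0 0 0 0
  0 0 4 0
  0 0 0 0
After step 6: ants at (1,3),(2,2),(0,2)
  0 0 1 0
  0 0 0 1
  0 0 1 0
  0 0 3 0
  0 0 0 0

0 0 1 0
0 0 0 1
0 0 1 0
0 0 3 0
0 0 0 0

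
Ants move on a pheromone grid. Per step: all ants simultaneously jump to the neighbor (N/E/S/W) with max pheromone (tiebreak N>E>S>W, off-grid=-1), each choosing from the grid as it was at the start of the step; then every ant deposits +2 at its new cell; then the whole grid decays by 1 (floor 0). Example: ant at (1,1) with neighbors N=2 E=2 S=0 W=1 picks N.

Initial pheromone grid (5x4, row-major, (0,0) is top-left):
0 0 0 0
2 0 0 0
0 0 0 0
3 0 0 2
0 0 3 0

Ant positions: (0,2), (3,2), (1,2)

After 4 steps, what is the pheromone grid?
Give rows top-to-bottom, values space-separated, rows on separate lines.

After step 1: ants at (0,3),(4,2),(0,2)
  0 0 1 1
  1 0 0 0
  0 0 0 0
  2 0 0 1
  0 0 4 0
After step 2: ants at (0,2),(3,2),(0,3)
  0 0 2 2
  0 0 0 0
  0 0 0 0
  1 0 1 0
  0 0 3 0
After step 3: ants at (0,3),(4,2),(0,2)
  0 0 3 3
  0 0 0 0
  0 0 0 0
  0 0 0 0
  0 0 4 0
After step 4: ants at (0,2),(3,2),(0,3)
  0 0 4 4
  0 0 0 0
  0 0 0 0
  0 0 1 0
  0 0 3 0

0 0 4 4
0 0 0 0
0 0 0 0
0 0 1 0
0 0 3 0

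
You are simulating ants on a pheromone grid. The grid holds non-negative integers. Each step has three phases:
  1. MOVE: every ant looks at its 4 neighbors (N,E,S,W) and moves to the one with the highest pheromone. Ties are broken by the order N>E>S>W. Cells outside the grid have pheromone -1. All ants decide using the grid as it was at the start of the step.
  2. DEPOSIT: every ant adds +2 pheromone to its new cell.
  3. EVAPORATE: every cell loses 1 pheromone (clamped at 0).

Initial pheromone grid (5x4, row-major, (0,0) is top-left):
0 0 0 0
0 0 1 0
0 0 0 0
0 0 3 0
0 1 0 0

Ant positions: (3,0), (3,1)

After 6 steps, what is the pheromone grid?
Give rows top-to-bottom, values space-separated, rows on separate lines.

After step 1: ants at (2,0),(3,2)
  0 0 0 0
  0 0 0 0
  1 0 0 0
  0 0 4 0
  0 0 0 0
After step 2: ants at (1,0),(2,2)
  0 0 0 0
  1 0 0 0
  0 0 1 0
  0 0 3 0
  0 0 0 0
After step 3: ants at (0,0),(3,2)
  1 0 0 0
  0 0 0 0
  0 0 0 0
  0 0 4 0
  0 0 0 0
After step 4: ants at (0,1),(2,2)
  0 1 0 0
  0 0 0 0
  0 0 1 0
  0 0 3 0
  0 0 0 0
After step 5: ants at (0,2),(3,2)
  0 0 1 0
  0 0 0 0
  0 0 0 0
  0 0 4 0
  0 0 0 0
After step 6: ants at (0,3),(2,2)
  0 0 0 1
  0 0 0 0
  0 0 1 0
  0 0 3 0
  0 0 0 0

0 0 0 1
0 0 0 0
0 0 1 0
0 0 3 0
0 0 0 0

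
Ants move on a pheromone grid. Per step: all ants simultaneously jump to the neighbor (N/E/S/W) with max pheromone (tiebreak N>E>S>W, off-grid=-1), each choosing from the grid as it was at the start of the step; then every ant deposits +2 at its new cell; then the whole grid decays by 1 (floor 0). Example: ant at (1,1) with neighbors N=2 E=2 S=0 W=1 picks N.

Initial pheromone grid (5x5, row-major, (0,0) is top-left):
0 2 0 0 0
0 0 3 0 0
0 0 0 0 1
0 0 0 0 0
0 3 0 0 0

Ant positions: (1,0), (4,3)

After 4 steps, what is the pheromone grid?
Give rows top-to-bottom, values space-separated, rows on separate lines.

After step 1: ants at (0,0),(3,3)
  1 1 0 0 0
  0 0 2 0 0
  0 0 0 0 0
  0 0 0 1 0
  0 2 0 0 0
After step 2: ants at (0,1),(2,3)
  0 2 0 0 0
  0 0 1 0 0
  0 0 0 1 0
  0 0 0 0 0
  0 1 0 0 0
After step 3: ants at (0,2),(1,3)
  0 1 1 0 0
  0 0 0 1 0
  0 0 0 0 0
  0 0 0 0 0
  0 0 0 0 0
After step 4: ants at (0,1),(0,3)
  0 2 0 1 0
  0 0 0 0 0
  0 0 0 0 0
  0 0 0 0 0
  0 0 0 0 0

0 2 0 1 0
0 0 0 0 0
0 0 0 0 0
0 0 0 0 0
0 0 0 0 0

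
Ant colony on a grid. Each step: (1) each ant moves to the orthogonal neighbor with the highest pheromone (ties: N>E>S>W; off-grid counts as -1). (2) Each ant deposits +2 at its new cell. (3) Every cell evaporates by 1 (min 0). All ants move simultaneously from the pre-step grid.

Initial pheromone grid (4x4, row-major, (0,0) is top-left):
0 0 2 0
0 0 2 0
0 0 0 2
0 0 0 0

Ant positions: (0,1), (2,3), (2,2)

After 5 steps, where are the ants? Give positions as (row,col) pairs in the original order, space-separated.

Step 1: ant0:(0,1)->E->(0,2) | ant1:(2,3)->N->(1,3) | ant2:(2,2)->N->(1,2)
  grid max=3 at (0,2)
Step 2: ant0:(0,2)->S->(1,2) | ant1:(1,3)->W->(1,2) | ant2:(1,2)->N->(0,2)
  grid max=6 at (1,2)
Step 3: ant0:(1,2)->N->(0,2) | ant1:(1,2)->N->(0,2) | ant2:(0,2)->S->(1,2)
  grid max=7 at (0,2)
Step 4: ant0:(0,2)->S->(1,2) | ant1:(0,2)->S->(1,2) | ant2:(1,2)->N->(0,2)
  grid max=10 at (1,2)
Step 5: ant0:(1,2)->N->(0,2) | ant1:(1,2)->N->(0,2) | ant2:(0,2)->S->(1,2)
  grid max=11 at (0,2)

(0,2) (0,2) (1,2)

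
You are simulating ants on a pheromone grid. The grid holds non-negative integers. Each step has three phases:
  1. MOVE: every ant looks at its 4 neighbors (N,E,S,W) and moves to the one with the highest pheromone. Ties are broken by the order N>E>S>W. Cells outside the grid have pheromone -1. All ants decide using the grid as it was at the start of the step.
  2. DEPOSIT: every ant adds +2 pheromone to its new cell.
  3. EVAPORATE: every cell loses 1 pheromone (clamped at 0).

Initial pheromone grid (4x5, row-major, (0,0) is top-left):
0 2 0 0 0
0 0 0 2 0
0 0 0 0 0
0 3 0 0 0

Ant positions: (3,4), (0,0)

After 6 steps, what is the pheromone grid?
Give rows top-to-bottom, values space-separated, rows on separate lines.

After step 1: ants at (2,4),(0,1)
  0 3 0 0 0
  0 0 0 1 0
  0 0 0 0 1
  0 2 0 0 0
After step 2: ants at (1,4),(0,2)
  0 2 1 0 0
  0 0 0 0 1
  0 0 0 0 0
  0 1 0 0 0
After step 3: ants at (0,4),(0,1)
  0 3 0 0 1
  0 0 0 0 0
  0 0 0 0 0
  0 0 0 0 0
After step 4: ants at (1,4),(0,2)
  0 2 1 0 0
  0 0 0 0 1
  0 0 0 0 0
  0 0 0 0 0
After step 5: ants at (0,4),(0,1)
  0 3 0 0 1
  0 0 0 0 0
  0 0 0 0 0
  0 0 0 0 0
After step 6: ants at (1,4),(0,2)
  0 2 1 0 0
  0 0 0 0 1
  0 0 0 0 0
  0 0 0 0 0

0 2 1 0 0
0 0 0 0 1
0 0 0 0 0
0 0 0 0 0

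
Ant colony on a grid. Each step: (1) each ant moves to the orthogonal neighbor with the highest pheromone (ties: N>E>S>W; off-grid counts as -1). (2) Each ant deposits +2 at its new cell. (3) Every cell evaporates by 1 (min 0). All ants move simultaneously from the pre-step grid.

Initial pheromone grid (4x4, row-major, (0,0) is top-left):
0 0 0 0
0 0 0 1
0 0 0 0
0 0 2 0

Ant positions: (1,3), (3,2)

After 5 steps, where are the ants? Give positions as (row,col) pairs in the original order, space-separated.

Step 1: ant0:(1,3)->N->(0,3) | ant1:(3,2)->N->(2,2)
  grid max=1 at (0,3)
Step 2: ant0:(0,3)->S->(1,3) | ant1:(2,2)->S->(3,2)
  grid max=2 at (3,2)
Step 3: ant0:(1,3)->N->(0,3) | ant1:(3,2)->N->(2,2)
  grid max=1 at (0,3)
Step 4: ant0:(0,3)->S->(1,3) | ant1:(2,2)->S->(3,2)
  grid max=2 at (3,2)
Step 5: ant0:(1,3)->N->(0,3) | ant1:(3,2)->N->(2,2)
  grid max=1 at (0,3)

(0,3) (2,2)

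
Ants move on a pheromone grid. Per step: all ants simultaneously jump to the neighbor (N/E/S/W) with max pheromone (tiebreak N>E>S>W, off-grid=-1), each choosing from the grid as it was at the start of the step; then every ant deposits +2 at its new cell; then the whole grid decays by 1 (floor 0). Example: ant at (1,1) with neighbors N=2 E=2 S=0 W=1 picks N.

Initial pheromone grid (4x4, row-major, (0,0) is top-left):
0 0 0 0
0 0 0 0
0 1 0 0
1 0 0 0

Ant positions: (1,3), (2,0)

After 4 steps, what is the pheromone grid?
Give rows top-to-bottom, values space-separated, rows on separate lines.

After step 1: ants at (0,3),(2,1)
  0 0 0 1
  0 0 0 0
  0 2 0 0
  0 0 0 0
After step 2: ants at (1,3),(1,1)
  0 0 0 0
  0 1 0 1
  0 1 0 0
  0 0 0 0
After step 3: ants at (0,3),(2,1)
  0 0 0 1
  0 0 0 0
  0 2 0 0
  0 0 0 0
After step 4: ants at (1,3),(1,1)
  0 0 0 0
  0 1 0 1
  0 1 0 0
  0 0 0 0

0 0 0 0
0 1 0 1
0 1 0 0
0 0 0 0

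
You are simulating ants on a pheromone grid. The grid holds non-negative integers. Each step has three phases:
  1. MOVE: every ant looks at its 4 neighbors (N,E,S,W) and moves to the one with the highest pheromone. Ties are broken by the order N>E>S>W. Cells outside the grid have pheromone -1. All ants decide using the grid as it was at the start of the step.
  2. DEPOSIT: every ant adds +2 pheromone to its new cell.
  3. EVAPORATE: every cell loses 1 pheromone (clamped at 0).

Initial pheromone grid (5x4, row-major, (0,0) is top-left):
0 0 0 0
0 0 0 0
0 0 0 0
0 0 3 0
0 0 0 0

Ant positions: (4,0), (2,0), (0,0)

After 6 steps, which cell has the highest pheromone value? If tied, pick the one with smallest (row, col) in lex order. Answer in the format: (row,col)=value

Answer: (1,3)=3

Derivation:
Step 1: ant0:(4,0)->N->(3,0) | ant1:(2,0)->N->(1,0) | ant2:(0,0)->E->(0,1)
  grid max=2 at (3,2)
Step 2: ant0:(3,0)->N->(2,0) | ant1:(1,0)->N->(0,0) | ant2:(0,1)->E->(0,2)
  grid max=1 at (0,0)
Step 3: ant0:(2,0)->N->(1,0) | ant1:(0,0)->E->(0,1) | ant2:(0,2)->E->(0,3)
  grid max=1 at (0,1)
Step 4: ant0:(1,0)->N->(0,0) | ant1:(0,1)->E->(0,2) | ant2:(0,3)->S->(1,3)
  grid max=1 at (0,0)
Step 5: ant0:(0,0)->E->(0,1) | ant1:(0,2)->E->(0,3) | ant2:(1,3)->N->(0,3)
  grid max=3 at (0,3)
Step 6: ant0:(0,1)->E->(0,2) | ant1:(0,3)->S->(1,3) | ant2:(0,3)->S->(1,3)
  grid max=3 at (1,3)
Final grid:
  0 0 1 2
  0 0 0 3
  0 0 0 0
  0 0 0 0
  0 0 0 0
Max pheromone 3 at (1,3)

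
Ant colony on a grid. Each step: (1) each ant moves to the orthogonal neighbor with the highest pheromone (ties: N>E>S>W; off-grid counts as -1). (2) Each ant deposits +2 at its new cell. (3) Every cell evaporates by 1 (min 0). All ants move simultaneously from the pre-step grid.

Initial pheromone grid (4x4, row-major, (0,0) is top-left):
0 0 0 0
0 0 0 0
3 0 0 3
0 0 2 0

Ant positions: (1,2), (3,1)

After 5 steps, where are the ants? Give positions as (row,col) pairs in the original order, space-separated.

Step 1: ant0:(1,2)->N->(0,2) | ant1:(3,1)->E->(3,2)
  grid max=3 at (3,2)
Step 2: ant0:(0,2)->E->(0,3) | ant1:(3,2)->N->(2,2)
  grid max=2 at (3,2)
Step 3: ant0:(0,3)->S->(1,3) | ant1:(2,2)->S->(3,2)
  grid max=3 at (3,2)
Step 4: ant0:(1,3)->N->(0,3) | ant1:(3,2)->N->(2,2)
  grid max=2 at (3,2)
Step 5: ant0:(0,3)->S->(1,3) | ant1:(2,2)->S->(3,2)
  grid max=3 at (3,2)

(1,3) (3,2)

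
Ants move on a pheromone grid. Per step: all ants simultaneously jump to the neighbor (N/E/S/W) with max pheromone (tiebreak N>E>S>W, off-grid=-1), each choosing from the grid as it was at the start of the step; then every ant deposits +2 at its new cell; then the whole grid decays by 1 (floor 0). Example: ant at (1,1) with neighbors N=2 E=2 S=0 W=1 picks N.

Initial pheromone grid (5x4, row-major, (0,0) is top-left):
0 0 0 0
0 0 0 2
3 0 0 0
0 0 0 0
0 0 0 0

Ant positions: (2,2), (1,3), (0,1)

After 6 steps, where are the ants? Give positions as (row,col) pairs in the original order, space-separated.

Step 1: ant0:(2,2)->N->(1,2) | ant1:(1,3)->N->(0,3) | ant2:(0,1)->E->(0,2)
  grid max=2 at (2,0)
Step 2: ant0:(1,2)->N->(0,2) | ant1:(0,3)->S->(1,3) | ant2:(0,2)->E->(0,3)
  grid max=2 at (0,2)
Step 3: ant0:(0,2)->E->(0,3) | ant1:(1,3)->N->(0,3) | ant2:(0,3)->S->(1,3)
  grid max=5 at (0,3)
Step 4: ant0:(0,3)->S->(1,3) | ant1:(0,3)->S->(1,3) | ant2:(1,3)->N->(0,3)
  grid max=6 at (0,3)
Step 5: ant0:(1,3)->N->(0,3) | ant1:(1,3)->N->(0,3) | ant2:(0,3)->S->(1,3)
  grid max=9 at (0,3)
Step 6: ant0:(0,3)->S->(1,3) | ant1:(0,3)->S->(1,3) | ant2:(1,3)->N->(0,3)
  grid max=10 at (0,3)

(1,3) (1,3) (0,3)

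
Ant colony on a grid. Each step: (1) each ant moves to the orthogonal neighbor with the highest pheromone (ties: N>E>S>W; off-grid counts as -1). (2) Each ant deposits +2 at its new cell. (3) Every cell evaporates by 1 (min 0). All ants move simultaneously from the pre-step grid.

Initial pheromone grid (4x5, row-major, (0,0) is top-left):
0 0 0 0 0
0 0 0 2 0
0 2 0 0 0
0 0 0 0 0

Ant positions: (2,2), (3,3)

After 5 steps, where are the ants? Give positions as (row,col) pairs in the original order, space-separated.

Step 1: ant0:(2,2)->W->(2,1) | ant1:(3,3)->N->(2,3)
  grid max=3 at (2,1)
Step 2: ant0:(2,1)->N->(1,1) | ant1:(2,3)->N->(1,3)
  grid max=2 at (1,3)
Step 3: ant0:(1,1)->S->(2,1) | ant1:(1,3)->N->(0,3)
  grid max=3 at (2,1)
Step 4: ant0:(2,1)->N->(1,1) | ant1:(0,3)->S->(1,3)
  grid max=2 at (1,3)
Step 5: ant0:(1,1)->S->(2,1) | ant1:(1,3)->N->(0,3)
  grid max=3 at (2,1)

(2,1) (0,3)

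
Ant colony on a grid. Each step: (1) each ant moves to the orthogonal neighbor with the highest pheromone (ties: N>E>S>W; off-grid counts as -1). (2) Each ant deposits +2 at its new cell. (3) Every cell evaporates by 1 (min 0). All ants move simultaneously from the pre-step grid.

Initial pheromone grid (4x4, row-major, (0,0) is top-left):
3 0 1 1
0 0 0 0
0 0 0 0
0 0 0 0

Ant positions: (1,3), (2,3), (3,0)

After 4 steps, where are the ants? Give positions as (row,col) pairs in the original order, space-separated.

Step 1: ant0:(1,3)->N->(0,3) | ant1:(2,3)->N->(1,3) | ant2:(3,0)->N->(2,0)
  grid max=2 at (0,0)
Step 2: ant0:(0,3)->S->(1,3) | ant1:(1,3)->N->(0,3) | ant2:(2,0)->N->(1,0)
  grid max=3 at (0,3)
Step 3: ant0:(1,3)->N->(0,3) | ant1:(0,3)->S->(1,3) | ant2:(1,0)->N->(0,0)
  grid max=4 at (0,3)
Step 4: ant0:(0,3)->S->(1,3) | ant1:(1,3)->N->(0,3) | ant2:(0,0)->E->(0,1)
  grid max=5 at (0,3)

(1,3) (0,3) (0,1)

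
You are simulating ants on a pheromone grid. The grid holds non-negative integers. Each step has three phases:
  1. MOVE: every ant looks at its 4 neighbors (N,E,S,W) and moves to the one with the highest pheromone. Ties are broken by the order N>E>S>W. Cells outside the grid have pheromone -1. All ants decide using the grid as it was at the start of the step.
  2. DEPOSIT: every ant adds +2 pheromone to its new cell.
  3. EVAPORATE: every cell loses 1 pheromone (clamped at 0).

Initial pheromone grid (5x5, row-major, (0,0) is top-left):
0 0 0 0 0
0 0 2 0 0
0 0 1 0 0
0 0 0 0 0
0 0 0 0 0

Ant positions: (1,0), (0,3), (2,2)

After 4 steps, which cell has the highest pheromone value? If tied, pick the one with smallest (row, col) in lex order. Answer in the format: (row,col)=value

Answer: (1,2)=4

Derivation:
Step 1: ant0:(1,0)->N->(0,0) | ant1:(0,3)->E->(0,4) | ant2:(2,2)->N->(1,2)
  grid max=3 at (1,2)
Step 2: ant0:(0,0)->E->(0,1) | ant1:(0,4)->S->(1,4) | ant2:(1,2)->N->(0,2)
  grid max=2 at (1,2)
Step 3: ant0:(0,1)->E->(0,2) | ant1:(1,4)->N->(0,4) | ant2:(0,2)->S->(1,2)
  grid max=3 at (1,2)
Step 4: ant0:(0,2)->S->(1,2) | ant1:(0,4)->S->(1,4) | ant2:(1,2)->N->(0,2)
  grid max=4 at (1,2)
Final grid:
  0 0 3 0 0
  0 0 4 0 1
  0 0 0 0 0
  0 0 0 0 0
  0 0 0 0 0
Max pheromone 4 at (1,2)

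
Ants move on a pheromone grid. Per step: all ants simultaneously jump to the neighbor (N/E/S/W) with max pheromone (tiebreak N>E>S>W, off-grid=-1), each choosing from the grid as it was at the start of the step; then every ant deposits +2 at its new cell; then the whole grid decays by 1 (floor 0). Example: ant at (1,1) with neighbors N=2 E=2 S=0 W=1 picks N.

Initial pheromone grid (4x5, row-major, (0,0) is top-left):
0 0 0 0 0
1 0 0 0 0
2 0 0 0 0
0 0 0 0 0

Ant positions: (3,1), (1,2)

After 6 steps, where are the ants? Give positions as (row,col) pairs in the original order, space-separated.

Step 1: ant0:(3,1)->N->(2,1) | ant1:(1,2)->N->(0,2)
  grid max=1 at (0,2)
Step 2: ant0:(2,1)->W->(2,0) | ant1:(0,2)->E->(0,3)
  grid max=2 at (2,0)
Step 3: ant0:(2,0)->N->(1,0) | ant1:(0,3)->E->(0,4)
  grid max=1 at (0,4)
Step 4: ant0:(1,0)->S->(2,0) | ant1:(0,4)->S->(1,4)
  grid max=2 at (2,0)
Step 5: ant0:(2,0)->N->(1,0) | ant1:(1,4)->N->(0,4)
  grid max=1 at (0,4)
Step 6: ant0:(1,0)->S->(2,0) | ant1:(0,4)->S->(1,4)
  grid max=2 at (2,0)

(2,0) (1,4)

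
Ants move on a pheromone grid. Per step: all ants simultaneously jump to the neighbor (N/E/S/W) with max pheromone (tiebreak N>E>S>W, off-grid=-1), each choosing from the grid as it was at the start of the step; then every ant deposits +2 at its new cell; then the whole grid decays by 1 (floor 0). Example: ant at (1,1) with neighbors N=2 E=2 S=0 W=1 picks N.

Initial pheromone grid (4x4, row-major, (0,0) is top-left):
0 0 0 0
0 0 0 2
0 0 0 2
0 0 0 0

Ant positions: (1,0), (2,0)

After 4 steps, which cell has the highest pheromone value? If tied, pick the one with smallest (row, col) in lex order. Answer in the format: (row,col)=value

Answer: (0,0)=4

Derivation:
Step 1: ant0:(1,0)->N->(0,0) | ant1:(2,0)->N->(1,0)
  grid max=1 at (0,0)
Step 2: ant0:(0,0)->S->(1,0) | ant1:(1,0)->N->(0,0)
  grid max=2 at (0,0)
Step 3: ant0:(1,0)->N->(0,0) | ant1:(0,0)->S->(1,0)
  grid max=3 at (0,0)
Step 4: ant0:(0,0)->S->(1,0) | ant1:(1,0)->N->(0,0)
  grid max=4 at (0,0)
Final grid:
  4 0 0 0
  4 0 0 0
  0 0 0 0
  0 0 0 0
Max pheromone 4 at (0,0)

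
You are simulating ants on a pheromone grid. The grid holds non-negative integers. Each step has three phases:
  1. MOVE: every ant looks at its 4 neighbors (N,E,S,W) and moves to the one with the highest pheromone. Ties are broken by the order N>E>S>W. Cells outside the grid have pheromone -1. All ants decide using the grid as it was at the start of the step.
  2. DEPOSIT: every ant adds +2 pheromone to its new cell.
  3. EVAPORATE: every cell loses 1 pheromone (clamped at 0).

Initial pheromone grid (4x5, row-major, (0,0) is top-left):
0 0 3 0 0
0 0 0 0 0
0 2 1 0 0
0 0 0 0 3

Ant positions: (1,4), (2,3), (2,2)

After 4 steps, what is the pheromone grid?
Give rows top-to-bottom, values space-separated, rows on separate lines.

After step 1: ants at (0,4),(2,2),(2,1)
  0 0 2 0 1
  0 0 0 0 0
  0 3 2 0 0
  0 0 0 0 2
After step 2: ants at (1,4),(2,1),(2,2)
  0 0 1 0 0
  0 0 0 0 1
  0 4 3 0 0
  0 0 0 0 1
After step 3: ants at (0,4),(2,2),(2,1)
  0 0 0 0 1
  0 0 0 0 0
  0 5 4 0 0
  0 0 0 0 0
After step 4: ants at (1,4),(2,1),(2,2)
  0 0 0 0 0
  0 0 0 0 1
  0 6 5 0 0
  0 0 0 0 0

0 0 0 0 0
0 0 0 0 1
0 6 5 0 0
0 0 0 0 0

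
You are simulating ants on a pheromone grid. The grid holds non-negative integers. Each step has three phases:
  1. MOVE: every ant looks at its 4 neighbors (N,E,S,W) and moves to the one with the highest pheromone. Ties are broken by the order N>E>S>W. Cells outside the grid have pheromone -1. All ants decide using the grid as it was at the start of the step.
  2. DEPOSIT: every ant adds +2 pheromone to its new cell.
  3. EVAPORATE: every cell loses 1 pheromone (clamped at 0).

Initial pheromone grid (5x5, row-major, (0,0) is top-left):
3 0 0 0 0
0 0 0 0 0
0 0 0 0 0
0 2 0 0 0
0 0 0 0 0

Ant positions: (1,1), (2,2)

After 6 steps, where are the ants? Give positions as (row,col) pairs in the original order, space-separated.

Step 1: ant0:(1,1)->N->(0,1) | ant1:(2,2)->N->(1,2)
  grid max=2 at (0,0)
Step 2: ant0:(0,1)->W->(0,0) | ant1:(1,2)->N->(0,2)
  grid max=3 at (0,0)
Step 3: ant0:(0,0)->E->(0,1) | ant1:(0,2)->E->(0,3)
  grid max=2 at (0,0)
Step 4: ant0:(0,1)->W->(0,0) | ant1:(0,3)->E->(0,4)
  grid max=3 at (0,0)
Step 5: ant0:(0,0)->E->(0,1) | ant1:(0,4)->S->(1,4)
  grid max=2 at (0,0)
Step 6: ant0:(0,1)->W->(0,0) | ant1:(1,4)->N->(0,4)
  grid max=3 at (0,0)

(0,0) (0,4)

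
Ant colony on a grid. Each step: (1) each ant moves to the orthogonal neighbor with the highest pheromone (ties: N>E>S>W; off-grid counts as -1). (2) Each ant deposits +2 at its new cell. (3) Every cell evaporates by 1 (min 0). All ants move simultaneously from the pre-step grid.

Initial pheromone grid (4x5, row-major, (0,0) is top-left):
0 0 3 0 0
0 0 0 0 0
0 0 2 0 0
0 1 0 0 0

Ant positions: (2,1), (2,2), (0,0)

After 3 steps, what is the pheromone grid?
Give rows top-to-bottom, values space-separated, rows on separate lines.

After step 1: ants at (2,2),(1,2),(0,1)
  0 1 2 0 0
  0 0 1 0 0
  0 0 3 0 0
  0 0 0 0 0
After step 2: ants at (1,2),(2,2),(0,2)
  0 0 3 0 0
  0 0 2 0 0
  0 0 4 0 0
  0 0 0 0 0
After step 3: ants at (2,2),(1,2),(1,2)
  0 0 2 0 0
  0 0 5 0 0
  0 0 5 0 0
  0 0 0 0 0

0 0 2 0 0
0 0 5 0 0
0 0 5 0 0
0 0 0 0 0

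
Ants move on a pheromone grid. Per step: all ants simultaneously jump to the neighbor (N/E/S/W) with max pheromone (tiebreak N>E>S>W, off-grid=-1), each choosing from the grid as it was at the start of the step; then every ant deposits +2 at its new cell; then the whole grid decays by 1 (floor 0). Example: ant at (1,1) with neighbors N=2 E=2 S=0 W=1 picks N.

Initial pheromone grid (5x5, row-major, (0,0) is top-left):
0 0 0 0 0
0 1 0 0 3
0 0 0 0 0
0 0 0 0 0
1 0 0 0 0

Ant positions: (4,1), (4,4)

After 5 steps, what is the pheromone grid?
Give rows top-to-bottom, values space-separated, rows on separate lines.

After step 1: ants at (4,0),(3,4)
  0 0 0 0 0
  0 0 0 0 2
  0 0 0 0 0
  0 0 0 0 1
  2 0 0 0 0
After step 2: ants at (3,0),(2,4)
  0 0 0 0 0
  0 0 0 0 1
  0 0 0 0 1
  1 0 0 0 0
  1 0 0 0 0
After step 3: ants at (4,0),(1,4)
  0 0 0 0 0
  0 0 0 0 2
  0 0 0 0 0
  0 0 0 0 0
  2 0 0 0 0
After step 4: ants at (3,0),(0,4)
  0 0 0 0 1
  0 0 0 0 1
  0 0 0 0 0
  1 0 0 0 0
  1 0 0 0 0
After step 5: ants at (4,0),(1,4)
  0 0 0 0 0
  0 0 0 0 2
  0 0 0 0 0
  0 0 0 0 0
  2 0 0 0 0

0 0 0 0 0
0 0 0 0 2
0 0 0 0 0
0 0 0 0 0
2 0 0 0 0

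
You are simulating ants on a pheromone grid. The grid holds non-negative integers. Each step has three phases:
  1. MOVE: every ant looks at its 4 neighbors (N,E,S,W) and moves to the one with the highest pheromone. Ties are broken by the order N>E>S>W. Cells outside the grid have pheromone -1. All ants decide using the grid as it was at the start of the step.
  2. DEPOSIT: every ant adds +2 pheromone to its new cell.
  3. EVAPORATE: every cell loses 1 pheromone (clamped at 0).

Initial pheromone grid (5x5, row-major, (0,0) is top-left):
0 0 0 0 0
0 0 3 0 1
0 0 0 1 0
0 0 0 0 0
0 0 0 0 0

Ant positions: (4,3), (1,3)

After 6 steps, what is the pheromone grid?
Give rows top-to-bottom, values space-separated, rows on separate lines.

After step 1: ants at (3,3),(1,2)
  0 0 0 0 0
  0 0 4 0 0
  0 0 0 0 0
  0 0 0 1 0
  0 0 0 0 0
After step 2: ants at (2,3),(0,2)
  0 0 1 0 0
  0 0 3 0 0
  0 0 0 1 0
  0 0 0 0 0
  0 0 0 0 0
After step 3: ants at (1,3),(1,2)
  0 0 0 0 0
  0 0 4 1 0
  0 0 0 0 0
  0 0 0 0 0
  0 0 0 0 0
After step 4: ants at (1,2),(1,3)
  0 0 0 0 0
  0 0 5 2 0
  0 0 0 0 0
  0 0 0 0 0
  0 0 0 0 0
After step 5: ants at (1,3),(1,2)
  0 0 0 0 0
  0 0 6 3 0
  0 0 0 0 0
  0 0 0 0 0
  0 0 0 0 0
After step 6: ants at (1,2),(1,3)
  0 0 0 0 0
  0 0 7 4 0
  0 0 0 0 0
  0 0 0 0 0
  0 0 0 0 0

0 0 0 0 0
0 0 7 4 0
0 0 0 0 0
0 0 0 0 0
0 0 0 0 0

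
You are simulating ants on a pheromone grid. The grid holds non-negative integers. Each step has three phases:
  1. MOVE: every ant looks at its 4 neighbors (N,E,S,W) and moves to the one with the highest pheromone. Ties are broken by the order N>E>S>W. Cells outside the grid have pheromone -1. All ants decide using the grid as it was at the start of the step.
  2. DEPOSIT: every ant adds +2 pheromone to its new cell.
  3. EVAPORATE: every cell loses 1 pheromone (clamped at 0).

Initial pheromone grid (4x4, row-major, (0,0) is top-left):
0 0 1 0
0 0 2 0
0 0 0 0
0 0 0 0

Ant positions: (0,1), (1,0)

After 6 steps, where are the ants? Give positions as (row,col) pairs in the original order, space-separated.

Step 1: ant0:(0,1)->E->(0,2) | ant1:(1,0)->N->(0,0)
  grid max=2 at (0,2)
Step 2: ant0:(0,2)->S->(1,2) | ant1:(0,0)->E->(0,1)
  grid max=2 at (1,2)
Step 3: ant0:(1,2)->N->(0,2) | ant1:(0,1)->E->(0,2)
  grid max=4 at (0,2)
Step 4: ant0:(0,2)->S->(1,2) | ant1:(0,2)->S->(1,2)
  grid max=4 at (1,2)
Step 5: ant0:(1,2)->N->(0,2) | ant1:(1,2)->N->(0,2)
  grid max=6 at (0,2)
Step 6: ant0:(0,2)->S->(1,2) | ant1:(0,2)->S->(1,2)
  grid max=6 at (1,2)

(1,2) (1,2)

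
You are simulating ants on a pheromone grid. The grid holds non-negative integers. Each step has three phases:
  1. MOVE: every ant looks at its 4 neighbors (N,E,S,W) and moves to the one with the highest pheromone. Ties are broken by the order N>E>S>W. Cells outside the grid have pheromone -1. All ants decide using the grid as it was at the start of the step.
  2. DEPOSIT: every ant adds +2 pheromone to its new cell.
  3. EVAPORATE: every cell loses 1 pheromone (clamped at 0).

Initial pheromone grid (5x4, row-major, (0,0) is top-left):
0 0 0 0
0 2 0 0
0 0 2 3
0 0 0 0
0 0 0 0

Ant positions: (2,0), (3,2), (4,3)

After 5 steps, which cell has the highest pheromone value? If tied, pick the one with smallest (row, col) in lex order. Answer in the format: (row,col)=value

Answer: (2,2)=7

Derivation:
Step 1: ant0:(2,0)->N->(1,0) | ant1:(3,2)->N->(2,2) | ant2:(4,3)->N->(3,3)
  grid max=3 at (2,2)
Step 2: ant0:(1,0)->E->(1,1) | ant1:(2,2)->E->(2,3) | ant2:(3,3)->N->(2,3)
  grid max=5 at (2,3)
Step 3: ant0:(1,1)->N->(0,1) | ant1:(2,3)->W->(2,2) | ant2:(2,3)->W->(2,2)
  grid max=5 at (2,2)
Step 4: ant0:(0,1)->S->(1,1) | ant1:(2,2)->E->(2,3) | ant2:(2,2)->E->(2,3)
  grid max=7 at (2,3)
Step 5: ant0:(1,1)->N->(0,1) | ant1:(2,3)->W->(2,2) | ant2:(2,3)->W->(2,2)
  grid max=7 at (2,2)
Final grid:
  0 1 0 0
  0 1 0 0
  0 0 7 6
  0 0 0 0
  0 0 0 0
Max pheromone 7 at (2,2)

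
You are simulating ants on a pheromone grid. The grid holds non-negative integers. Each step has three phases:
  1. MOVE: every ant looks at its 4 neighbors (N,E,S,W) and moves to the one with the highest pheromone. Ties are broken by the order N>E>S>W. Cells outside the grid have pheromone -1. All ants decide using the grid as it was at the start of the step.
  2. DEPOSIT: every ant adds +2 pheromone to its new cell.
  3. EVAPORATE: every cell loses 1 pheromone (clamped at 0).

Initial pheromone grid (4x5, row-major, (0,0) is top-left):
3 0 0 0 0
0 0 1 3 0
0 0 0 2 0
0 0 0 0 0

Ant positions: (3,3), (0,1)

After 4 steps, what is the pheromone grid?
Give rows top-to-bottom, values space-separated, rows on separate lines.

After step 1: ants at (2,3),(0,0)
  4 0 0 0 0
  0 0 0 2 0
  0 0 0 3 0
  0 0 0 0 0
After step 2: ants at (1,3),(0,1)
  3 1 0 0 0
  0 0 0 3 0
  0 0 0 2 0
  0 0 0 0 0
After step 3: ants at (2,3),(0,0)
  4 0 0 0 0
  0 0 0 2 0
  0 0 0 3 0
  0 0 0 0 0
After step 4: ants at (1,3),(0,1)
  3 1 0 0 0
  0 0 0 3 0
  0 0 0 2 0
  0 0 0 0 0

3 1 0 0 0
0 0 0 3 0
0 0 0 2 0
0 0 0 0 0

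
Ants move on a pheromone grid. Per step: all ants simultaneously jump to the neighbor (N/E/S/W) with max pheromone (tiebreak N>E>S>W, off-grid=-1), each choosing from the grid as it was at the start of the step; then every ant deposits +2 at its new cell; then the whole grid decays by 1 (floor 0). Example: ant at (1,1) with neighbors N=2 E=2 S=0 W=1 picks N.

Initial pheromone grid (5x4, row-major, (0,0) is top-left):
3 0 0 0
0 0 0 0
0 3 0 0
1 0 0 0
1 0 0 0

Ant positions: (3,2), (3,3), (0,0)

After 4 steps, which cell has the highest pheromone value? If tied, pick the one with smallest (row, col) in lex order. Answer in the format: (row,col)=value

Step 1: ant0:(3,2)->N->(2,2) | ant1:(3,3)->N->(2,3) | ant2:(0,0)->E->(0,1)
  grid max=2 at (0,0)
Step 2: ant0:(2,2)->W->(2,1) | ant1:(2,3)->W->(2,2) | ant2:(0,1)->W->(0,0)
  grid max=3 at (0,0)
Step 3: ant0:(2,1)->E->(2,2) | ant1:(2,2)->W->(2,1) | ant2:(0,0)->E->(0,1)
  grid max=4 at (2,1)
Step 4: ant0:(2,2)->W->(2,1) | ant1:(2,1)->E->(2,2) | ant2:(0,1)->W->(0,0)
  grid max=5 at (2,1)
Final grid:
  3 0 0 0
  0 0 0 0
  0 5 4 0
  0 0 0 0
  0 0 0 0
Max pheromone 5 at (2,1)

Answer: (2,1)=5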